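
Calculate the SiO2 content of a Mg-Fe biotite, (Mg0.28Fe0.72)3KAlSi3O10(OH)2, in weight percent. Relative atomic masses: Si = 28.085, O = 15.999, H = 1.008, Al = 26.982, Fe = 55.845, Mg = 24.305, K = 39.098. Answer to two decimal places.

M((Mg0.28Fe0.72)3KAlSi3O10(OH)2) = 485.380 g/mol; M(SiO2) = 60.083 g/mol.
Moles SiO2 per formula unit = 3 Si ÷ 1 = 3.0000.
SiO2 fraction = (3.0000 × 60.083) / 485.380 = 180.249/485.380 = 0.3714.

37.14 wt%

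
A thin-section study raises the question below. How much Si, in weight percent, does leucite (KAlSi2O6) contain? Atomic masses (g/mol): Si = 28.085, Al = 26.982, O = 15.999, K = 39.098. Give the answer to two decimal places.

25.74 weight percent

Formula mass = 1·39.098 + 1·26.982 + 2·28.085 + 6·15.999 = 218.244 g/mol, of which 56.170 g is Si.
So Si makes up 56.170/218.244 = 0.2574 of the mass, i.e. 25.74%.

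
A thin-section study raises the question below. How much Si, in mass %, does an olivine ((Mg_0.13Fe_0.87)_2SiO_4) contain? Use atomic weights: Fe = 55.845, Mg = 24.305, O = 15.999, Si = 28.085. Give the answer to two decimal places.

14.36 mass %

Formula mass = 0.26*24.305 + 1.74*55.845 + 1*28.085 + 4*15.999 = 195.571 g/mol, of which 28.085 g is Si.
So Si makes up 28.085/195.571 = 0.1436 of the mass, i.e. 14.36%.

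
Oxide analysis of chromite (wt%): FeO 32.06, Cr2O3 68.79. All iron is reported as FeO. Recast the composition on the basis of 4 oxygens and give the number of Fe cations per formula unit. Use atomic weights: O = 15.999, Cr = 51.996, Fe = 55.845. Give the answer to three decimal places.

0.989 Fe apfu

32.06 wt% FeO ÷ 71.844 g/mol = 0.44624 mol, giving 0.44624 Fe and 0.44624 O.
68.79 wt% Cr2O3 ÷ 151.989 g/mol = 0.45260 mol, giving 0.90520 Cr and 1.35780 O.
Oxygen sums to 1.80404; scaling by 4/1.80404 = 2.21725 puts the formula on 4 O.
Fe: 0.44624 × 2.21725 = 0.989 atoms per formula unit.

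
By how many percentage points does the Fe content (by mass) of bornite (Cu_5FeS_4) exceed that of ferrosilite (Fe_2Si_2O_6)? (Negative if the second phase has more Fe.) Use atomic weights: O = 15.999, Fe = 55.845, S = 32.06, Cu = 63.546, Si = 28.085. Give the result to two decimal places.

-31.20 percentage points

First mineral: 55.845 g Fe in 501.815 g formula = 11.13 wt% Fe.
Second mineral: 111.690 g Fe in 263.854 g formula = 42.33 wt% Fe.
11.13% − 42.33% gives a difference of -31.20 percentage points.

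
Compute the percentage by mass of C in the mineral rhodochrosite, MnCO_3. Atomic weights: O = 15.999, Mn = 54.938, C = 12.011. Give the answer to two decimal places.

M(MnCO_3) = 114.946 g/mol.
C contributes 1 × 12.011 = 12.011 g per mole.
12.011/114.946 = 0.1045 → 10.45%.

10.45 mass %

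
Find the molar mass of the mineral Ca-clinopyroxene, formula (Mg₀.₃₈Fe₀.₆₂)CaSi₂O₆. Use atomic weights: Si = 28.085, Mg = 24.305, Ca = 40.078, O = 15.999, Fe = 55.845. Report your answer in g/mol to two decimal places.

236.10 g/mol

Mg: 0.38 × 24.305 = 9.2359
Fe: 0.62 × 55.845 = 34.6239
Ca: 1 × 40.078 = 40.0780
Si: 2 × 28.085 = 56.1700
O: 6 × 15.999 = 95.9940
Summing the contributions gives the formula mass.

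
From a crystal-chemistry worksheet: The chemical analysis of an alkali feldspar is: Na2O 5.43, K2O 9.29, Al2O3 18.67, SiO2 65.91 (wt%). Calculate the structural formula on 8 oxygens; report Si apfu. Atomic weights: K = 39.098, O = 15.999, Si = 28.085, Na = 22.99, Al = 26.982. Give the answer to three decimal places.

2.996 Si apfu

Na2O (M=61.979): mol = 0.08761; Na = 0.17522, O = 0.08761.
K2O (M=94.195): mol = 0.09863; K = 0.19726, O = 0.09863.
Al2O3 (M=101.961): mol = 0.18311; Al = 0.36622, O = 0.54933.
SiO2 (M=60.083): mol = 1.09698; Si = 1.09698, O = 2.19396.
ΣO = 2.92953; factor = 8/ΣO = 2.73081.
Si apfu = 1.09698 × 2.73081 = 2.996.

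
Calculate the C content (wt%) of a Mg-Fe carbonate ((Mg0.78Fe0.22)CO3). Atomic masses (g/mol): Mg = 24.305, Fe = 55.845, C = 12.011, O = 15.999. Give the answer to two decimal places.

Molar mass of (Mg0.78Fe0.22)CO3: 0.78*24.305 + 0.22*55.845 + 1*12.011 + 3*15.999 = 91.252 g/mol.
Mass of C per formula unit: 1 × 12.011 = 12.011 g.
Weight fraction C = 12.011 / 91.252 = 0.1316.

13.16 wt%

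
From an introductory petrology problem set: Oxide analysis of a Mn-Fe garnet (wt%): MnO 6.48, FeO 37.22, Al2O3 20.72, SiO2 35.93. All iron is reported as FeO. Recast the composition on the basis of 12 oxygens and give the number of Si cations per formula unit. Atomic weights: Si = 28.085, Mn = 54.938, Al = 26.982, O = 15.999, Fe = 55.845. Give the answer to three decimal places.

MnO: 6.48/70.937 = 0.09135 mol → 0.09135 mol Mn, 0.09135 mol O.
FeO: 37.22/71.844 = 0.51807 mol → 0.51807 mol Fe, 0.51807 mol O.
Al2O3: 20.72/101.961 = 0.20321 mol → 0.40642 mol Al, 0.60963 mol O.
SiO2: 35.93/60.083 = 0.59801 mol → 0.59801 mol Si, 1.19602 mol O.
Total oxygen = 2.41507 mol. Normalization factor = 12/2.41507 = 4.96880.
Si per 12 O = 0.59801 × 4.96880 = 2.971.

2.971 Si apfu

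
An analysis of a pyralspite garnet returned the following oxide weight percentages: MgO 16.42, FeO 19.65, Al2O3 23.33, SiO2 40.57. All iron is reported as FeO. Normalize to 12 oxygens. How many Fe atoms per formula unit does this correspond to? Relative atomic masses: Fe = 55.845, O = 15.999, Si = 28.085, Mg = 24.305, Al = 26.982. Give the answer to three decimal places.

1.208 Fe apfu

16.42 wt% MgO ÷ 40.304 g/mol = 0.40740 mol, giving 0.40740 Mg and 0.40740 O.
19.65 wt% FeO ÷ 71.844 g/mol = 0.27351 mol, giving 0.27351 Fe and 0.27351 O.
23.33 wt% Al2O3 ÷ 101.961 g/mol = 0.22881 mol, giving 0.45762 Al and 0.68643 O.
40.57 wt% SiO2 ÷ 60.083 g/mol = 0.67523 mol, giving 0.67523 Si and 1.35046 O.
Oxygen sums to 2.71780; scaling by 12/2.71780 = 4.41534 puts the formula on 12 O.
Fe: 0.27351 × 4.41534 = 1.208 atoms per formula unit.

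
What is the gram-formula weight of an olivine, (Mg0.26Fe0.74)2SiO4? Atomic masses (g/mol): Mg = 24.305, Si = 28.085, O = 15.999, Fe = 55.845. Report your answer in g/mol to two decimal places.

187.37 g/mol

Mg: 0.52 × 24.305 = 12.6386
Fe: 1.48 × 55.845 = 82.6506
Si: 1 × 28.085 = 28.0850
O: 4 × 15.999 = 63.9960
Summing the contributions gives the formula mass.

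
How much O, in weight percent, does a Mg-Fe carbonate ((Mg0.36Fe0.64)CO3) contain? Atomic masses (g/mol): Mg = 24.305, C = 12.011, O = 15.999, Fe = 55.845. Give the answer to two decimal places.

M((Mg0.36Fe0.64)CO3) = 104.499 g/mol.
O contributes 3 × 15.999 = 47.997 g per mole.
47.997/104.499 = 0.4593 → 45.93%.

45.93 weight percent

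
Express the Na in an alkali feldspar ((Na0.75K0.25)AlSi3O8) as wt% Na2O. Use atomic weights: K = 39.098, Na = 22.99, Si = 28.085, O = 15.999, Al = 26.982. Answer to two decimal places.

8.73 wt%

Molar mass of (Na0.75K0.25)AlSi3O8 = 0.75*22.99 + 0.25*39.098 + 1*26.982 + 3*28.085 + 8*15.999 = 266.246 g/mol.
Each formula unit contains 0.75 Na, equivalent to 0.75/2 = 0.3750 mol Na2O.
M(Na2O) = 2×22.99 + 1×15.999 = 61.979 g/mol.
Mass of Na2O per formula unit = 0.3750 × 61.979 = 23.242 g.
Na2O wt% = 23.242 / 266.246 × 100 = 8.73%.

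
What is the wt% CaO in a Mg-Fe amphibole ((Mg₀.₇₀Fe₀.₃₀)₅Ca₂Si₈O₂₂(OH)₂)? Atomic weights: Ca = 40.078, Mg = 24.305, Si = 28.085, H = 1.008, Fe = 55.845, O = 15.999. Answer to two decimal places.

13.05 wt%

Molar mass of (Mg₀.₇₀Fe₀.₃₀)₅Ca₂Si₈O₂₂(OH)₂ = 3.50×24.305 + 1.50×55.845 + 2×40.078 + 8×28.085 + 24×15.999 + 2×1.008 = 859.663 g/mol.
Each formula unit contains 2 Ca, equivalent to 2/1 = 2.0000 mol CaO.
M(CaO) = 1×40.078 + 1×15.999 = 56.077 g/mol.
Mass of CaO per formula unit = 2.0000 × 56.077 = 112.154 g.
CaO wt% = 112.154 / 859.663 × 100 = 13.05%.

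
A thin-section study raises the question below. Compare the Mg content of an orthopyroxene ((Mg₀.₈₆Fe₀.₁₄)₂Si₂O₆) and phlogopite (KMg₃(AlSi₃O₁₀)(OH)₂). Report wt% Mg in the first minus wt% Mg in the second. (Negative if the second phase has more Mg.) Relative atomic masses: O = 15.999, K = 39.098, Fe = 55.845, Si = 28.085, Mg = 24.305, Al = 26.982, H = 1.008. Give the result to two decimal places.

2.47 percentage points

First mineral: 41.805 g Mg in 209.605 g formula = 19.94 wt% Mg.
Second mineral: 72.915 g Mg in 417.254 g formula = 17.47 wt% Mg.
19.94% − 17.47% gives a difference of 2.47 percentage points.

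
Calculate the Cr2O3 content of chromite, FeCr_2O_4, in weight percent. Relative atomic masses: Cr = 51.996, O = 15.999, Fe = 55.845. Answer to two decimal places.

67.90 wt%

M(FeCr_2O_4) = 223.833 g/mol; M(Cr2O3) = 151.989 g/mol.
Moles Cr2O3 per formula unit = 2 Cr ÷ 2 = 1.0000.
Cr2O3 fraction = (1.0000 × 151.989) / 223.833 = 151.989/223.833 = 0.6790.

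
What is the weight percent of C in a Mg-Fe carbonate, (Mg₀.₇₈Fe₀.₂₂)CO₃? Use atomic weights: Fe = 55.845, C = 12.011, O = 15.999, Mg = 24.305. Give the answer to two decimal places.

13.16 mass %

Molar mass of (Mg₀.₇₈Fe₀.₂₂)CO₃: 0.78*24.305 + 0.22*55.845 + 1*12.011 + 3*15.999 = 91.252 g/mol.
Mass of C per formula unit: 1 × 12.011 = 12.011 g.
Weight fraction C = 12.011 / 91.252 = 0.1316.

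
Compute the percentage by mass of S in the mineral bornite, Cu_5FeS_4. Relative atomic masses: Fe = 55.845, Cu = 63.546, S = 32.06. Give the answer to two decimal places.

25.56 wt%

Formula mass = 5*63.546 + 1*55.845 + 4*32.06 = 501.815 g/mol, of which 128.240 g is S.
So S makes up 128.240/501.815 = 0.2556 of the mass, i.e. 25.56%.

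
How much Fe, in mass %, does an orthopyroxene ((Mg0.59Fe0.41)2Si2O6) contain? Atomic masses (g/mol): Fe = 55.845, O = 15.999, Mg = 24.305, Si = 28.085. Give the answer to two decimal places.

M((Mg0.59Fe0.41)2Si2O6) = 226.637 g/mol.
Fe contributes 0.82 × 55.845 = 45.793 g per mole.
45.793/226.637 = 0.2021 → 20.21%.

20.21 mass %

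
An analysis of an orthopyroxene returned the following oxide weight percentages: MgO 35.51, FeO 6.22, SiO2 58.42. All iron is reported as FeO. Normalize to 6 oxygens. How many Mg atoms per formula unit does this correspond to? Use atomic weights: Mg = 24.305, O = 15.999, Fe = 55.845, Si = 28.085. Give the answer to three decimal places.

MgO: 35.51/40.304 = 0.88105 mol → 0.88105 mol Mg, 0.88105 mol O.
FeO: 6.22/71.844 = 0.08658 mol → 0.08658 mol Fe, 0.08658 mol O.
SiO2: 58.42/60.083 = 0.97232 mol → 0.97232 mol Si, 1.94464 mol O.
Total oxygen = 2.91227 mol. Normalization factor = 6/2.91227 = 2.06025.
Mg per 6 O = 0.88105 × 2.06025 = 1.815.

1.815 Mg apfu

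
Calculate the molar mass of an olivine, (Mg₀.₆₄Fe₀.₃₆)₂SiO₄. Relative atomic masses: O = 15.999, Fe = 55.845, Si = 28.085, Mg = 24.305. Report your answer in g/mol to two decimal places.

The formula mass is the sum 1.28×24.305 + 0.72×55.845 + 1×28.085 + 4×15.999.

163.40 g/mol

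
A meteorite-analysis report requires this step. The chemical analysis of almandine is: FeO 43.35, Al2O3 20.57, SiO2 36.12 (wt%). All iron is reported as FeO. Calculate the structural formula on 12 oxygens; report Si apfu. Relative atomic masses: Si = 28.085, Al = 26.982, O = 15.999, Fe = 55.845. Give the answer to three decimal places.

2.992 Si apfu

43.35 wt% FeO ÷ 71.844 g/mol = 0.60339 mol, giving 0.60339 Fe and 0.60339 O.
20.57 wt% Al2O3 ÷ 101.961 g/mol = 0.20174 mol, giving 0.40348 Al and 0.60522 O.
36.12 wt% SiO2 ÷ 60.083 g/mol = 0.60117 mol, giving 0.60117 Si and 1.20234 O.
Oxygen sums to 2.41095; scaling by 12/2.41095 = 4.97729 puts the formula on 12 O.
Si: 0.60117 × 4.97729 = 2.992 atoms per formula unit.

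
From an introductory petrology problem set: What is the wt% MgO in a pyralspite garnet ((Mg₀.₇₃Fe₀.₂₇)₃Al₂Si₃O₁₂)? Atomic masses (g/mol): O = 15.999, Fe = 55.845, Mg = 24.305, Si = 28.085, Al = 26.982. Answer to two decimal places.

20.59 wt%

Formula mass = 428.669 g/mol.
2.19 Mg → 2.1900 mol MgO per formula unit; M(MgO) = 40.304, so MgO mass = 88.266 g.
88.266/428.669 × 100 = 20.59 wt%.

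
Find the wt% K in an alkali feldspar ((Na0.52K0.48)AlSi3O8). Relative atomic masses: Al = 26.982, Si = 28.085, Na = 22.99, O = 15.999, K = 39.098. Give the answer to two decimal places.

6.95 weight percent

Formula mass = 0.52·22.99 + 0.48·39.098 + 1·26.982 + 3·28.085 + 8·15.999 = 269.951 g/mol, of which 18.767 g is K.
So K makes up 18.767/269.951 = 0.0695 of the mass, i.e. 6.95%.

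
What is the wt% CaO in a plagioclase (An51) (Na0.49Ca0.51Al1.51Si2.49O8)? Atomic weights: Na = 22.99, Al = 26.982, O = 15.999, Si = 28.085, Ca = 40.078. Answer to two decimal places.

10.58 wt%

Molar mass of Na0.49Ca0.51Al1.51Si2.49O8 = 0.49×22.99 + 0.51×40.078 + 1.51×26.982 + 2.49×28.085 + 8×15.999 = 270.371 g/mol.
Each formula unit contains 0.51 Ca, equivalent to 0.51/1 = 0.5100 mol CaO.
M(CaO) = 1×40.078 + 1×15.999 = 56.077 g/mol.
Mass of CaO per formula unit = 0.5100 × 56.077 = 28.599 g.
CaO wt% = 28.599 / 270.371 × 100 = 10.58%.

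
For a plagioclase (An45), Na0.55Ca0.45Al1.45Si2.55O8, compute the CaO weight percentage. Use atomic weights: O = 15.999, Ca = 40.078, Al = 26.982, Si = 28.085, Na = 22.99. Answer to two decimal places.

9.37 wt%

M(Na0.55Ca0.45Al1.45Si2.55O8) = 269.412 g/mol; M(CaO) = 56.077 g/mol.
Moles CaO per formula unit = 0.45 Ca ÷ 1 = 0.4500.
CaO fraction = (0.4500 × 56.077) / 269.412 = 25.235/269.412 = 0.0937.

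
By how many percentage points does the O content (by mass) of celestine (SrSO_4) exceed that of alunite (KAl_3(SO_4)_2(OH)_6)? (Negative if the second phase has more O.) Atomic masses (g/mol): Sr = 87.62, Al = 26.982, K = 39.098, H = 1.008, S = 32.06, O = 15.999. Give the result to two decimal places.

First mineral: 63.996 g O in 183.676 g formula = 34.84 wt% O.
Second mineral: 223.986 g O in 414.198 g formula = 54.08 wt% O.
34.84% − 54.08% gives a difference of -19.24 percentage points.

-19.24 percentage points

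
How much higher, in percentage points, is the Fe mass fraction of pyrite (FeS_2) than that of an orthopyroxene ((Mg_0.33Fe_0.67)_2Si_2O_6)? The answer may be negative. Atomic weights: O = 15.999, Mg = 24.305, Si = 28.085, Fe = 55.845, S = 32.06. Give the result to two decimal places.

First mineral: 55.845 g Fe in 119.965 g formula = 46.55 wt% Fe.
Second mineral: 74.832 g Fe in 243.038 g formula = 30.79 wt% Fe.
46.55% − 30.79% gives a difference of 15.76 percentage points.

15.76 percentage points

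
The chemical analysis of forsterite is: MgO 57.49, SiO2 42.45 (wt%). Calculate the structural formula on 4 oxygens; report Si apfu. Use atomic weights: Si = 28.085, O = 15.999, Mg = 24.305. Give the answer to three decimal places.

0.995 Si apfu

57.49 wt% MgO ÷ 40.304 g/mol = 1.42641 mol, giving 1.42641 Mg and 1.42641 O.
42.45 wt% SiO2 ÷ 60.083 g/mol = 0.70652 mol, giving 0.70652 Si and 1.41304 O.
Oxygen sums to 2.83945; scaling by 4/2.83945 = 1.40872 puts the formula on 4 O.
Si: 0.70652 × 1.40872 = 0.995 atoms per formula unit.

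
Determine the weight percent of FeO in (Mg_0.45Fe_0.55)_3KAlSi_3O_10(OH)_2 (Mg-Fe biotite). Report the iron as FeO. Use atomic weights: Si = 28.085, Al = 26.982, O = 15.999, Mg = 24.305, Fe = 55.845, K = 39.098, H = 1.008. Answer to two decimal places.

Formula mass = 469.295 g/mol.
1.65 Fe → 1.6500 mol FeO per formula unit; M(FeO) = 71.844, so FeO mass = 118.543 g.
118.543/469.295 × 100 = 25.26 wt%.

25.26 wt%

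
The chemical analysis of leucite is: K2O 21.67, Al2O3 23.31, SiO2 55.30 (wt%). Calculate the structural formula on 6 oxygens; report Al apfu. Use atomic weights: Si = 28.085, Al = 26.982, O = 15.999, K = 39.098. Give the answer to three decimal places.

21.67 wt% K2O ÷ 94.195 g/mol = 0.23005 mol, giving 0.46010 K and 0.23005 O.
23.31 wt% Al2O3 ÷ 101.961 g/mol = 0.22862 mol, giving 0.45724 Al and 0.68586 O.
55.30 wt% SiO2 ÷ 60.083 g/mol = 0.92039 mol, giving 0.92039 Si and 1.84078 O.
Oxygen sums to 2.75669; scaling by 6/2.75669 = 2.17652 puts the formula on 6 O.
Al: 0.45724 × 2.17652 = 0.995 atoms per formula unit.

0.995 Al apfu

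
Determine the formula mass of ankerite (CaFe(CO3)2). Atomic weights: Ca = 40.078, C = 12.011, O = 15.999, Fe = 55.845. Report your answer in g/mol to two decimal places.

The formula mass is the sum 1×40.078 + 1×55.845 + 2×12.011 + 6×15.999.

215.94 g/mol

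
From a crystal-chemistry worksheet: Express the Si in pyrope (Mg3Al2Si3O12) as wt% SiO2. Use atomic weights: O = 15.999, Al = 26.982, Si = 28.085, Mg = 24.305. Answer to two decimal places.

44.71 wt%

M(Mg3Al2Si3O12) = 403.122 g/mol; M(SiO2) = 60.083 g/mol.
Moles SiO2 per formula unit = 3 Si ÷ 1 = 3.0000.
SiO2 fraction = (3.0000 × 60.083) / 403.122 = 180.249/403.122 = 0.4471.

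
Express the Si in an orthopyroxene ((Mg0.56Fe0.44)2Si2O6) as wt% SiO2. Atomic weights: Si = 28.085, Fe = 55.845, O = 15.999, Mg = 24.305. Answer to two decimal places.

52.58 wt%

Molar mass of (Mg0.56Fe0.44)2Si2O6 = 1.12·24.305 + 0.88·55.845 + 2·28.085 + 6·15.999 = 228.529 g/mol.
Each formula unit contains 2 Si, equivalent to 2/1 = 2.0000 mol SiO2.
M(SiO2) = 1×28.085 + 2×15.999 = 60.083 g/mol.
Mass of SiO2 per formula unit = 2.0000 × 60.083 = 120.166 g.
SiO2 wt% = 120.166 / 228.529 × 100 = 52.58%.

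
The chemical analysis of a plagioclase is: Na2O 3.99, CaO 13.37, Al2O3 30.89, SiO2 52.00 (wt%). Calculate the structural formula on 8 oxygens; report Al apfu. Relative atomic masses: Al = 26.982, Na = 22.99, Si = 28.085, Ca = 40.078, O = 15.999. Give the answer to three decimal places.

Na2O (M=61.979): mol = 0.06438; Na = 0.12876, O = 0.06438.
CaO (M=56.077): mol = 0.23842; Ca = 0.23842, O = 0.23842.
Al2O3 (M=101.961): mol = 0.30296; Al = 0.60592, O = 0.90888.
SiO2 (M=60.083): mol = 0.86547; Si = 0.86547, O = 1.73094.
ΣO = 2.94262; factor = 8/ΣO = 2.71867.
Al apfu = 0.60592 × 2.71867 = 1.647.

1.647 Al apfu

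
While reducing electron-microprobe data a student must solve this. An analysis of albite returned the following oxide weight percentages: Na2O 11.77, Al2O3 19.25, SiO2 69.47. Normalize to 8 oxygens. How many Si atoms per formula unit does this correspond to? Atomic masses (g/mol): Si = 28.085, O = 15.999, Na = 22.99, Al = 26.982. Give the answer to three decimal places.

Na2O: 11.77/61.979 = 0.18990 mol → 0.37980 mol Na, 0.18990 mol O.
Al2O3: 19.25/101.961 = 0.18880 mol → 0.37760 mol Al, 0.56640 mol O.
SiO2: 69.47/60.083 = 1.15623 mol → 1.15623 mol Si, 2.31246 mol O.
Total oxygen = 3.06876 mol. Normalization factor = 8/3.06876 = 2.60692.
Si per 8 O = 1.15623 × 2.60692 = 3.014.

3.014 Si apfu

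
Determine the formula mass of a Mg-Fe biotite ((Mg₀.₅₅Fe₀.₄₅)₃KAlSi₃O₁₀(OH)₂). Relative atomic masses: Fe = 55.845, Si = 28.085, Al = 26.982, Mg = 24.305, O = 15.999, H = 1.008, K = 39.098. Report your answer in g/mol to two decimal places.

459.83 g/mol

The formula mass is the sum 1.65*24.305 + 1.35*55.845 + 1*39.098 + 1*26.982 + 3*28.085 + 12*15.999 + 2*1.008.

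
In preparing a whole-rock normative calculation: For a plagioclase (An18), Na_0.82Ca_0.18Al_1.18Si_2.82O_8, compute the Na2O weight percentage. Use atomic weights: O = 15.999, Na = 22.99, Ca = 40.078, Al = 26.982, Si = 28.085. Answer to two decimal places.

M(Na_0.82Ca_0.18Al_1.18Si_2.82O_8) = 265.096 g/mol; M(Na2O) = 61.979 g/mol.
Moles Na2O per formula unit = 0.82 Na ÷ 2 = 0.4100.
Na2O fraction = (0.4100 × 61.979) / 265.096 = 25.411/265.096 = 0.0959.

9.59 wt%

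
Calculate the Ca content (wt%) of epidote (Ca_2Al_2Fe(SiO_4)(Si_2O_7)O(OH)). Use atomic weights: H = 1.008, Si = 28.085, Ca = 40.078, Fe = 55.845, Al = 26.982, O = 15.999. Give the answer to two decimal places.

Formula mass = 2*40.078 + 2*26.982 + 1*55.845 + 3*28.085 + 13*15.999 + 1*1.008 = 483.215 g/mol, of which 80.156 g is Ca.
So Ca makes up 80.156/483.215 = 0.1659 of the mass, i.e. 16.59%.

16.59 wt%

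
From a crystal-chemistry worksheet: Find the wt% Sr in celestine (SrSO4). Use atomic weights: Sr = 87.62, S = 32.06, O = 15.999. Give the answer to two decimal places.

M(SrSO4) = 183.676 g/mol.
Sr contributes 1 × 87.62 = 87.620 g per mole.
87.620/183.676 = 0.4770 → 47.70%.

47.70 mass %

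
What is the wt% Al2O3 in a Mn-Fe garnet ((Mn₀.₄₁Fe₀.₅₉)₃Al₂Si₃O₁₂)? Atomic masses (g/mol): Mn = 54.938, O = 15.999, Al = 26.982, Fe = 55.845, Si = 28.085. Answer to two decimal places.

20.53 wt%

Formula mass = 496.626 g/mol.
2 Al → 1.0000 mol Al2O3 per formula unit; M(Al2O3) = 101.961, so Al2O3 mass = 101.961 g.
101.961/496.626 × 100 = 20.53 wt%.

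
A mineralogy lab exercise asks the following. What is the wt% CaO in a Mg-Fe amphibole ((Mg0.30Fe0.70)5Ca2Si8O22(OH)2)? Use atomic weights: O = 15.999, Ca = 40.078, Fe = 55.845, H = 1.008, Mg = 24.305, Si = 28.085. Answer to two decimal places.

12.15 wt%

Molar mass of (Mg0.30Fe0.70)5Ca2Si8O22(OH)2 = 1.50·24.305 + 3.50·55.845 + 2·40.078 + 8·28.085 + 24·15.999 + 2·1.008 = 922.743 g/mol.
Each formula unit contains 2 Ca, equivalent to 2/1 = 2.0000 mol CaO.
M(CaO) = 1×40.078 + 1×15.999 = 56.077 g/mol.
Mass of CaO per formula unit = 2.0000 × 56.077 = 112.154 g.
CaO wt% = 112.154 / 922.743 × 100 = 12.15%.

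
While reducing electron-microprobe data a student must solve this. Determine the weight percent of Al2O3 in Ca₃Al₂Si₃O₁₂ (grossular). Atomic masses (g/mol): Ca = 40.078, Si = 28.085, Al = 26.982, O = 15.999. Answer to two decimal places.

Molar mass of Ca₃Al₂Si₃O₁₂ = 3*40.078 + 2*26.982 + 3*28.085 + 12*15.999 = 450.441 g/mol.
Each formula unit contains 2 Al, equivalent to 2/2 = 1.0000 mol Al2O3.
M(Al2O3) = 2×26.982 + 3×15.999 = 101.961 g/mol.
Mass of Al2O3 per formula unit = 1.0000 × 101.961 = 101.961 g.
Al2O3 wt% = 101.961 / 450.441 × 100 = 22.64%.

22.64 wt%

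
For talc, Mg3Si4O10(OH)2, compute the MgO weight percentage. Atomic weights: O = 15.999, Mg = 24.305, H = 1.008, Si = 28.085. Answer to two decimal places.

Molar mass of Mg3Si4O10(OH)2 = 3·24.305 + 4·28.085 + 12·15.999 + 2·1.008 = 379.259 g/mol.
Each formula unit contains 3 Mg, equivalent to 3/1 = 3.0000 mol MgO.
M(MgO) = 1×24.305 + 1×15.999 = 40.304 g/mol.
Mass of MgO per formula unit = 3.0000 × 40.304 = 120.912 g.
MgO wt% = 120.912 / 379.259 × 100 = 31.88%.

31.88 wt%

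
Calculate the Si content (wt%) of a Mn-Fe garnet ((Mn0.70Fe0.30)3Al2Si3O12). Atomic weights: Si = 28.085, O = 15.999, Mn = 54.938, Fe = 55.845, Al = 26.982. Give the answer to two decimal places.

M((Mn0.70Fe0.30)3Al2Si3O12) = 495.837 g/mol.
Si contributes 3 × 28.085 = 84.255 g per mole.
84.255/495.837 = 0.1699 → 16.99%.

16.99 wt%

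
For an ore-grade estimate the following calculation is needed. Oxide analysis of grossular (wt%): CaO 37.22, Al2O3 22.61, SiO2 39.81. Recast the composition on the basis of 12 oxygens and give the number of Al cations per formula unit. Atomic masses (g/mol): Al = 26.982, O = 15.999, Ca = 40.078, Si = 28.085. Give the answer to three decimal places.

2.005 Al apfu

CaO: 37.22/56.077 = 0.66373 mol → 0.66373 mol Ca, 0.66373 mol O.
Al2O3: 22.61/101.961 = 0.22175 mol → 0.44350 mol Al, 0.66525 mol O.
SiO2: 39.81/60.083 = 0.66258 mol → 0.66258 mol Si, 1.32516 mol O.
Total oxygen = 2.65414 mol. Normalization factor = 12/2.65414 = 4.52124.
Al per 12 O = 0.44350 × 4.52124 = 2.005.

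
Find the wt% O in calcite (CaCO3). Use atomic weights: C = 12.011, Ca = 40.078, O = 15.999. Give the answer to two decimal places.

47.96 wt%

Formula mass = 1·40.078 + 1·12.011 + 3·15.999 = 100.086 g/mol, of which 47.997 g is O.
So O makes up 47.997/100.086 = 0.4796 of the mass, i.e. 47.96%.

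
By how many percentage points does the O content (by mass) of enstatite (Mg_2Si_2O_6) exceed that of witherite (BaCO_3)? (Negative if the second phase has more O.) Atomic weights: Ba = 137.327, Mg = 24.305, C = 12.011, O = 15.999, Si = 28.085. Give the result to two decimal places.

23.49 percentage points

M(Mg_2Si_2O_6) = 200.774 g/mol, so wt% O = 95.994/200.774 × 100 = 47.81%.
M(BaCO_3) = 197.335 g/mol, so wt% O = 47.997/197.335 × 100 = 24.32%.
47.81 − 24.32 = 23.49 pp.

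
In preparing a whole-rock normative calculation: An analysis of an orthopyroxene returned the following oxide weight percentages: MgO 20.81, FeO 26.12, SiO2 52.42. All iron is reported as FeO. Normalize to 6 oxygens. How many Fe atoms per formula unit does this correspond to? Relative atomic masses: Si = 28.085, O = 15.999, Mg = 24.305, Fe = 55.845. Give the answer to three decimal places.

0.831 Fe apfu

MgO: 20.81/40.304 = 0.51633 mol → 0.51633 mol Mg, 0.51633 mol O.
FeO: 26.12/71.844 = 0.36357 mol → 0.36357 mol Fe, 0.36357 mol O.
SiO2: 52.42/60.083 = 0.87246 mol → 0.87246 mol Si, 1.74492 mol O.
Total oxygen = 2.62482 mol. Normalization factor = 6/2.62482 = 2.28587.
Fe per 6 O = 0.36357 × 2.28587 = 0.831.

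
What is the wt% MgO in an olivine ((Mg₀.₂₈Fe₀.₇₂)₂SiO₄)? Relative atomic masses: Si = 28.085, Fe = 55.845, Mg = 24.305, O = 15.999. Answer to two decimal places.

Formula mass = 186.109 g/mol.
0.56 Mg → 0.5600 mol MgO per formula unit; M(MgO) = 40.304, so MgO mass = 22.570 g.
22.570/186.109 × 100 = 12.13 wt%.

12.13 wt%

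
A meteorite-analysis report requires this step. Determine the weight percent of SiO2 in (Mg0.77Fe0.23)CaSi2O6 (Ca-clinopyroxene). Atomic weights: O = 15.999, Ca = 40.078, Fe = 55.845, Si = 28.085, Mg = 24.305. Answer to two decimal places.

M((Mg0.77Fe0.23)CaSi2O6) = 223.801 g/mol; M(SiO2) = 60.083 g/mol.
Moles SiO2 per formula unit = 2 Si ÷ 1 = 2.0000.
SiO2 fraction = (2.0000 × 60.083) / 223.801 = 120.166/223.801 = 0.5369.

53.69 wt%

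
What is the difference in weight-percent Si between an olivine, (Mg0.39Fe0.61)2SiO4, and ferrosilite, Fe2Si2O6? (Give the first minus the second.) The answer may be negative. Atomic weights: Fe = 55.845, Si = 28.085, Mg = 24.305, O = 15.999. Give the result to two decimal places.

-5.61 percentage points

M((Mg0.39Fe0.61)2SiO4) = 179.170 g/mol, so wt% Si = 28.085/179.170 × 100 = 15.68%.
M(Fe2Si2O6) = 263.854 g/mol, so wt% Si = 56.170/263.854 × 100 = 21.29%.
15.68 − 21.29 = -5.61 pp.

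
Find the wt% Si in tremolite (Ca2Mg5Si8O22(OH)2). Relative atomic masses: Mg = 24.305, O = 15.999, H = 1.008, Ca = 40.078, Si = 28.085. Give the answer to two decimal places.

Formula mass = 2·40.078 + 5·24.305 + 8·28.085 + 24·15.999 + 2·1.008 = 812.353 g/mol, of which 224.680 g is Si.
So Si makes up 224.680/812.353 = 0.2766 of the mass, i.e. 27.66%.

27.66 mass %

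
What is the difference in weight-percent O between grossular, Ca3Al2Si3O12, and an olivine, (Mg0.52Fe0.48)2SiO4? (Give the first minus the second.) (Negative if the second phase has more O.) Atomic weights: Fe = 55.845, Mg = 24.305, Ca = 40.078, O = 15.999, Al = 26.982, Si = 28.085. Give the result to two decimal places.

5.19 percentage points

O in Ca3Al2Si3O12: molar mass 450.441 g/mol; 12×15.999 = 191.988 g → 42.62 wt%.
O in (Mg0.52Fe0.48)2SiO4: molar mass 170.969 g/mol; 4×15.999 = 63.996 g → 37.43 wt%.
Difference = 42.62 − 37.43 = 5.19 percentage points.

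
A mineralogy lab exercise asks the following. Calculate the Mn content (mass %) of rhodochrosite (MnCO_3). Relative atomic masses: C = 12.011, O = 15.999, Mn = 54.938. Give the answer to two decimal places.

Molar mass of MnCO_3: 1×54.938 + 1×12.011 + 3×15.999 = 114.946 g/mol.
Mass of Mn per formula unit: 1 × 54.938 = 54.938 g.
Weight fraction Mn = 54.938 / 114.946 = 0.4779.

47.79 mass %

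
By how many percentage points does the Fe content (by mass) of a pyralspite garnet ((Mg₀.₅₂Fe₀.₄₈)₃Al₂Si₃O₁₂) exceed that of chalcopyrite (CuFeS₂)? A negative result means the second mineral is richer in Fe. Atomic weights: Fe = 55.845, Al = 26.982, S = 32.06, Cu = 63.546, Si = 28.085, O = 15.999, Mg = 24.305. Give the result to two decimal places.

-12.50 percentage points

First mineral: 80.417 g Fe in 448.540 g formula = 17.93 wt% Fe.
Second mineral: 55.845 g Fe in 183.511 g formula = 30.43 wt% Fe.
17.93% − 30.43% gives a difference of -12.50 percentage points.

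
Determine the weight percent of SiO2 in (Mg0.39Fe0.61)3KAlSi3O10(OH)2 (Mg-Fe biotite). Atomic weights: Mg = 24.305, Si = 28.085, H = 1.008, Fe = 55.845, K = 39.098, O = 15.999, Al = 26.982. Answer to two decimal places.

37.95 wt%

M((Mg0.39Fe0.61)3KAlSi3O10(OH)2) = 474.972 g/mol; M(SiO2) = 60.083 g/mol.
Moles SiO2 per formula unit = 3 Si ÷ 1 = 3.0000.
SiO2 fraction = (3.0000 × 60.083) / 474.972 = 180.249/474.972 = 0.3795.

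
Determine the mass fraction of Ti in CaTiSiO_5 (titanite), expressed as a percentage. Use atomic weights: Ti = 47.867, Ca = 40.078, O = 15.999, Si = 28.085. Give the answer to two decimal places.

24.42 wt%

Molar mass of CaTiSiO_5: 1·40.078 + 1·47.867 + 1·28.085 + 5·15.999 = 196.025 g/mol.
Mass of Ti per formula unit: 1 × 47.867 = 47.867 g.
Weight fraction Ti = 47.867 / 196.025 = 0.2442.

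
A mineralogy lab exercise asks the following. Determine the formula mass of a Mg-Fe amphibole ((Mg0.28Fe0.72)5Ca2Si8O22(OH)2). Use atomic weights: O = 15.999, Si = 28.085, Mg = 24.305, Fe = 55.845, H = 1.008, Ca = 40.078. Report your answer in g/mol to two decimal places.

925.90 g/mol

The formula mass is the sum 1.40*24.305 + 3.60*55.845 + 2*40.078 + 8*28.085 + 24*15.999 + 2*1.008.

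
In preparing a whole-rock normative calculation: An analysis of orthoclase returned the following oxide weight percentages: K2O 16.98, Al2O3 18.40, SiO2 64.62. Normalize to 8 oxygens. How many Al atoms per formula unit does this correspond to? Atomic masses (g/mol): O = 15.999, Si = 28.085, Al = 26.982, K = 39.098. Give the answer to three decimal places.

K2O (M=94.195): mol = 0.18026; K = 0.36052, O = 0.18026.
Al2O3 (M=101.961): mol = 0.18046; Al = 0.36092, O = 0.54138.
SiO2 (M=60.083): mol = 1.07551; Si = 1.07551, O = 2.15102.
ΣO = 2.87266; factor = 8/ΣO = 2.78488.
Al apfu = 0.36092 × 2.78488 = 1.005.

1.005 Al apfu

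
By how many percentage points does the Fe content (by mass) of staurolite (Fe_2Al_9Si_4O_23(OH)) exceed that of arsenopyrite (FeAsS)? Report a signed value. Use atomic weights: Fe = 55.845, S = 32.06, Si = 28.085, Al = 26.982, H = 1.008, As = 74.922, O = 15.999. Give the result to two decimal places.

M(Fe_2Al_9Si_4O_23(OH)) = 851.852 g/mol, so wt% Fe = 111.690/851.852 × 100 = 13.11%.
M(FeAsS) = 162.827 g/mol, so wt% Fe = 55.845/162.827 × 100 = 34.30%.
13.11 − 34.30 = -21.19 pp.

-21.19 percentage points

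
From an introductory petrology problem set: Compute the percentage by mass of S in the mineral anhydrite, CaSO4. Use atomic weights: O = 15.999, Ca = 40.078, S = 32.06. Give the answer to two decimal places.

23.55 wt%

Formula mass = 1·40.078 + 1·32.06 + 4·15.999 = 136.134 g/mol, of which 32.060 g is S.
So S makes up 32.060/136.134 = 0.2355 of the mass, i.e. 23.55%.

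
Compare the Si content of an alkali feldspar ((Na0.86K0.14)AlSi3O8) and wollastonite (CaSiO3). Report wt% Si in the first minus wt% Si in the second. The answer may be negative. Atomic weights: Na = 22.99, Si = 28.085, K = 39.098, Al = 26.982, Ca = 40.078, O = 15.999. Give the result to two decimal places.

First mineral: 84.255 g Si in 264.474 g formula = 31.86 wt% Si.
Second mineral: 28.085 g Si in 116.160 g formula = 24.18 wt% Si.
31.86% − 24.18% gives a difference of 7.68 percentage points.

7.68 percentage points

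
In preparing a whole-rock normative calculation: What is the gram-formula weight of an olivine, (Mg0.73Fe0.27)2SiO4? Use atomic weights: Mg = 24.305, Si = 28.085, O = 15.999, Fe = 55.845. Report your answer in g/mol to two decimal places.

Mg: 1.46 × 24.305 = 35.4853
Fe: 0.54 × 55.845 = 30.1563
Si: 1 × 28.085 = 28.0850
O: 4 × 15.999 = 63.9960
Summing the contributions gives the formula mass.

157.72 g/mol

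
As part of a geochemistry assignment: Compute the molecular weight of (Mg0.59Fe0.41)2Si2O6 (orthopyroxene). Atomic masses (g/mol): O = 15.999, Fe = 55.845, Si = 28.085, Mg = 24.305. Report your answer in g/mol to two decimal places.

226.64 g/mol

M = 1.18×24.305 + 0.82×55.845 + 2×28.085 + 6×15.999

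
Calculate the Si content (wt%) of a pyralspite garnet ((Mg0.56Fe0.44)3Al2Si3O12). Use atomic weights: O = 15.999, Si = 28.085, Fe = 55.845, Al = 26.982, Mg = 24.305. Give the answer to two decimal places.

Formula mass = 1.68×24.305 + 1.32×55.845 + 2×26.982 + 3×28.085 + 12×15.999 = 444.755 g/mol, of which 84.255 g is Si.
So Si makes up 84.255/444.755 = 0.1894 of the mass, i.e. 18.94%.

18.94 wt%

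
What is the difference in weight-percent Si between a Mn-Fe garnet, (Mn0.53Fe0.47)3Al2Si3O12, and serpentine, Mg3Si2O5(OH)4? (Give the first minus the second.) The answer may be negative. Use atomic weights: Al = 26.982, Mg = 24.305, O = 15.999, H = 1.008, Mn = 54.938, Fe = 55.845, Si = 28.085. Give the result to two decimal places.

-3.29 percentage points

First mineral: 84.255 g Si in 496.300 g formula = 16.98 wt% Si.
Second mineral: 56.170 g Si in 277.108 g formula = 20.27 wt% Si.
16.98% − 20.27% gives a difference of -3.29 percentage points.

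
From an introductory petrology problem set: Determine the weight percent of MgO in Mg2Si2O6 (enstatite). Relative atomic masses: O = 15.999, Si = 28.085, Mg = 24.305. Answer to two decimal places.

Formula mass = 200.774 g/mol.
2 Mg → 2.0000 mol MgO per formula unit; M(MgO) = 40.304, so MgO mass = 80.608 g.
80.608/200.774 × 100 = 40.15 wt%.

40.15 wt%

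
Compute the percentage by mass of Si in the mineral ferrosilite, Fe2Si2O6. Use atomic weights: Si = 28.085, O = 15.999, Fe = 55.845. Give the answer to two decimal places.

Formula mass = 2×55.845 + 2×28.085 + 6×15.999 = 263.854 g/mol, of which 56.170 g is Si.
So Si makes up 56.170/263.854 = 0.2129 of the mass, i.e. 21.29%.

21.29 mass %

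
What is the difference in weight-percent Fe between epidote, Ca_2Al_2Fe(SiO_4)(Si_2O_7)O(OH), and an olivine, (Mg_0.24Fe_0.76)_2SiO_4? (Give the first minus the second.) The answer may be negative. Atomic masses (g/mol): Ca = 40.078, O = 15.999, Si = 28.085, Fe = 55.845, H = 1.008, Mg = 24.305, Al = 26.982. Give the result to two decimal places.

Fe in Ca_2Al_2Fe(SiO_4)(Si_2O_7)O(OH): molar mass 483.215 g/mol; 1×55.845 = 55.845 g → 11.56 wt%.
Fe in (Mg_0.24Fe_0.76)_2SiO_4: molar mass 188.632 g/mol; 1.52×55.845 = 84.884 g → 45.00 wt%.
Difference = 11.56 − 45.00 = -33.44 percentage points.

-33.44 percentage points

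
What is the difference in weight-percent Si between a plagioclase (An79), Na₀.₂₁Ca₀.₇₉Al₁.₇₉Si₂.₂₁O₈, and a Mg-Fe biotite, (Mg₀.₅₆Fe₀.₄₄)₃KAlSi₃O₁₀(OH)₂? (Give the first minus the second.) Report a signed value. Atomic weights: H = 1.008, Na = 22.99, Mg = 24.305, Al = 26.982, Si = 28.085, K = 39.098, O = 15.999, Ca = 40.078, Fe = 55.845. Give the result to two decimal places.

Si in Na₀.₂₁Ca₀.₇₉Al₁.₇₉Si₂.₂₁O₈: molar mass 274.847 g/mol; 2.21×28.085 = 62.068 g → 22.58 wt%.
Si in (Mg₀.₅₆Fe₀.₄₄)₃KAlSi₃O₁₀(OH)₂: molar mass 458.887 g/mol; 3×28.085 = 84.255 g → 18.36 wt%.
Difference = 22.58 − 18.36 = 4.22 percentage points.

4.22 percentage points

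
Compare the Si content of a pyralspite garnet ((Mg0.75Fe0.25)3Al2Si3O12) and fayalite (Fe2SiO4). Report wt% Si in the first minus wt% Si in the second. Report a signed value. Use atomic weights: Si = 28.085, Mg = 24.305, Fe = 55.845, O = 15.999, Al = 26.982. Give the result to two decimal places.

5.96 percentage points

First mineral: 84.255 g Si in 426.777 g formula = 19.74 wt% Si.
Second mineral: 28.085 g Si in 203.771 g formula = 13.78 wt% Si.
19.74% − 13.78% gives a difference of 5.96 percentage points.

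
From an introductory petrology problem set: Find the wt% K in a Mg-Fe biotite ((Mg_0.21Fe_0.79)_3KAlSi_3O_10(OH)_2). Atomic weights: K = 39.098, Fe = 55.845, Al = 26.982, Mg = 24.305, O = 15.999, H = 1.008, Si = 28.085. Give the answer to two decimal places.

M((Mg_0.21Fe_0.79)_3KAlSi_3O_10(OH)_2) = 492.004 g/mol.
K contributes 1 × 39.098 = 39.098 g per mole.
39.098/492.004 = 0.0795 → 7.95%.

7.95 weight percent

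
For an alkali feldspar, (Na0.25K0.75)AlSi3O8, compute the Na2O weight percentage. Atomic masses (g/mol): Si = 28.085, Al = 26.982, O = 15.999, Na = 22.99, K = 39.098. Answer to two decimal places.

2.82 wt%

Molar mass of (Na0.25K0.75)AlSi3O8 = 0.25×22.99 + 0.75×39.098 + 1×26.982 + 3×28.085 + 8×15.999 = 274.300 g/mol.
Each formula unit contains 0.25 Na, equivalent to 0.25/2 = 0.1250 mol Na2O.
M(Na2O) = 2×22.99 + 1×15.999 = 61.979 g/mol.
Mass of Na2O per formula unit = 0.1250 × 61.979 = 7.747 g.
Na2O wt% = 7.747 / 274.300 × 100 = 2.82%.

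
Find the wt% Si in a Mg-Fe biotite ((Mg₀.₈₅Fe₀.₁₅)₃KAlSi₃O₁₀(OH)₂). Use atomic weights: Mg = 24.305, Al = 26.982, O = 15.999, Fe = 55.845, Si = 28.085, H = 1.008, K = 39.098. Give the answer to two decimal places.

Molar mass of (Mg₀.₈₅Fe₀.₁₅)₃KAlSi₃O₁₀(OH)₂: 2.55·24.305 + 0.45·55.845 + 1·39.098 + 1·26.982 + 3·28.085 + 12·15.999 + 2·1.008 = 431.447 g/mol.
Mass of Si per formula unit: 3 × 28.085 = 84.255 g.
Weight fraction Si = 84.255 / 431.447 = 0.1953.

19.53 weight percent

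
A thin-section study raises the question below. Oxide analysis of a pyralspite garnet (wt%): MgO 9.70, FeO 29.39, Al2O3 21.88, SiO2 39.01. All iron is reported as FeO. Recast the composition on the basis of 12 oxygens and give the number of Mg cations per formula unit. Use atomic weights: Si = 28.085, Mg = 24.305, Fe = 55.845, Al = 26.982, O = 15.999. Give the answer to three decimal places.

1.114 Mg apfu

MgO: 9.70/40.304 = 0.24067 mol → 0.24067 mol Mg, 0.24067 mol O.
FeO: 29.39/71.844 = 0.40908 mol → 0.40908 mol Fe, 0.40908 mol O.
Al2O3: 21.88/101.961 = 0.21459 mol → 0.42918 mol Al, 0.64377 mol O.
SiO2: 39.01/60.083 = 0.64927 mol → 0.64927 mol Si, 1.29854 mol O.
Total oxygen = 2.59206 mol. Normalization factor = 12/2.59206 = 4.62952.
Mg per 12 O = 0.24067 × 4.62952 = 1.114.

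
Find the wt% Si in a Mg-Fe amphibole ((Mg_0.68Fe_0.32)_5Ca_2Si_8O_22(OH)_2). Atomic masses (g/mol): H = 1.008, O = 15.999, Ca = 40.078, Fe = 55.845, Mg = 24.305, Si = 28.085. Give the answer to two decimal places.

Molar mass of (Mg_0.68Fe_0.32)_5Ca_2Si_8O_22(OH)_2: 3.40×24.305 + 1.60×55.845 + 2×40.078 + 8×28.085 + 24×15.999 + 2×1.008 = 862.817 g/mol.
Mass of Si per formula unit: 8 × 28.085 = 224.680 g.
Weight fraction Si = 224.680 / 862.817 = 0.2604.

26.04 mass %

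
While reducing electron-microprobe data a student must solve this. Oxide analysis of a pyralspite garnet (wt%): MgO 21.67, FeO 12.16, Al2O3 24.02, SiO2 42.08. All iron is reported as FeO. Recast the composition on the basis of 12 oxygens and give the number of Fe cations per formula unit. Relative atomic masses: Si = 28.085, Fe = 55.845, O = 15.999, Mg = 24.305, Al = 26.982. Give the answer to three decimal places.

MgO (M=40.304): mol = 0.53766; Mg = 0.53766, O = 0.53766.
FeO (M=71.844): mol = 0.16926; Fe = 0.16926, O = 0.16926.
Al2O3 (M=101.961): mol = 0.23558; Al = 0.47116, O = 0.70674.
SiO2 (M=60.083): mol = 0.70036; Si = 0.70036, O = 1.40072.
ΣO = 2.81438; factor = 12/ΣO = 4.26382.
Fe apfu = 0.16926 × 4.26382 = 0.722.

0.722 Fe apfu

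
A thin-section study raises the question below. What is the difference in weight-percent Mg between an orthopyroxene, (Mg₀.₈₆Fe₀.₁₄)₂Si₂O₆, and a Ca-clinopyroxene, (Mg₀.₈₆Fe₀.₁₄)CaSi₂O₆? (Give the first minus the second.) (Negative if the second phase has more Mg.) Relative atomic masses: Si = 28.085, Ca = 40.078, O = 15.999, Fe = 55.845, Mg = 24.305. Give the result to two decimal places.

10.48 percentage points

M((Mg₀.₈₆Fe₀.₁₄)₂Si₂O₆) = 209.605 g/mol, so wt% Mg = 41.805/209.605 × 100 = 19.94%.
M((Mg₀.₈₆Fe₀.₁₄)CaSi₂O₆) = 220.963 g/mol, so wt% Mg = 20.902/220.963 × 100 = 9.46%.
19.94 − 9.46 = 10.48 pp.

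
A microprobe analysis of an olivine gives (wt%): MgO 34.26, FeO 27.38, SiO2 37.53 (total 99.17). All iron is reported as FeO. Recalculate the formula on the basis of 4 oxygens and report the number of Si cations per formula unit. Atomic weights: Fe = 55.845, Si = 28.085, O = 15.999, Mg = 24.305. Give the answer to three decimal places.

MgO: 34.26/40.304 = 0.85004 mol → 0.85004 mol Mg, 0.85004 mol O.
FeO: 27.38/71.844 = 0.38110 mol → 0.38110 mol Fe, 0.38110 mol O.
SiO2: 37.53/60.083 = 0.62464 mol → 0.62464 mol Si, 1.24928 mol O.
Total oxygen = 2.48042 mol. Normalization factor = 4/2.48042 = 1.61263.
Si per 4 O = 0.62464 × 1.61263 = 1.007.

1.007 Si apfu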